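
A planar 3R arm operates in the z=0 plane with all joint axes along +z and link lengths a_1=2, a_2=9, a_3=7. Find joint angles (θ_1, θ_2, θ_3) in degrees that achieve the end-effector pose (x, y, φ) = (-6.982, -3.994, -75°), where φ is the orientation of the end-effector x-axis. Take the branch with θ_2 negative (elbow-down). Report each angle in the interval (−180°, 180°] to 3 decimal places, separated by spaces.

-119.981 -90.018 134.999

wrist centre = target − a_3·(cos φ, sin φ) = (-8.7937, 2.7675)
cos θ_2 = (84.9887−2²−9²)/(2·2·9) = -0.0003; θ_2 = -90.0180° (elbow-down)
β = atan2(2.7675,-8.7937) = 162.5307°; ψ = atan2(-9.0000,1.9972) = -77.4883°
θ_1 = β − ψ = 240.0190°
θ_3 = φ − θ_1 − θ_2 = 134.9990° (wrapped to (-180°,180°])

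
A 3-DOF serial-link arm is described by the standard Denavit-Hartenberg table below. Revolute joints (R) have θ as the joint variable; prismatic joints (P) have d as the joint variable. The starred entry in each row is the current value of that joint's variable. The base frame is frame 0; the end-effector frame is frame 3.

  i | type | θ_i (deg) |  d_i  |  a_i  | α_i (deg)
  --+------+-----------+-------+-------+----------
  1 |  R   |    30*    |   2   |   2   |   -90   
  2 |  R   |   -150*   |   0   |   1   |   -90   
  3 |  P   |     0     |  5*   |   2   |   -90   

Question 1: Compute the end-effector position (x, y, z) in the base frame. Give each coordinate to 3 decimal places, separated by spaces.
after link 1: o_1 = (1.7321, 1.0000, 2.0000)
after link 2: o_2 = (0.9821, 0.5670, 2.5000)
after link 3: o_3 = (1.6471, 0.9510, 7.8301)

1.647 0.951 7.830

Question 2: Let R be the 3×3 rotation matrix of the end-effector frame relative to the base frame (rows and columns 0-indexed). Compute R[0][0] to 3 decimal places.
-0.750

End-effector x-axis (col 0 of R) = (-0.7500,-0.4330,0.5000)
R[0][0] = -0.7500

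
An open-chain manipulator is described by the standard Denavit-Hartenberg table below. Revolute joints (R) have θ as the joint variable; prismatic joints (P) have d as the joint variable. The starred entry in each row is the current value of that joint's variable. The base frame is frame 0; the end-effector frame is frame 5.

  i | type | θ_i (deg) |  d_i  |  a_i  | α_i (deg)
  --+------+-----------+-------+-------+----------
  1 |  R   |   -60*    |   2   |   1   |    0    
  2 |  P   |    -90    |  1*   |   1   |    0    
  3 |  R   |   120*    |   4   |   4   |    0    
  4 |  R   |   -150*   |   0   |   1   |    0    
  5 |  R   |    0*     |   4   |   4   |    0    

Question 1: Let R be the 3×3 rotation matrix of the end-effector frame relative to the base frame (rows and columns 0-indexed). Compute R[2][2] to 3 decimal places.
1.000

End-effector z-axis (col 2 of R) = (0.0000,0.0000,1.0000)
R[2][2] = 1.0000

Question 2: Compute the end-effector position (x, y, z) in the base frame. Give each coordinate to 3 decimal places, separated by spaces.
-1.902 -3.366 11.000

after link 1: o_1 = (0.5000, -0.8660, 2.0000)
after link 2: o_2 = (-0.3660, -1.3660, 3.0000)
after link 3: o_3 = (3.0981, -3.3660, 7.0000)
after link 4: o_4 = (2.0981, -3.3660, 7.0000)
after link 5: o_5 = (-1.9019, -3.3660, 11.0000)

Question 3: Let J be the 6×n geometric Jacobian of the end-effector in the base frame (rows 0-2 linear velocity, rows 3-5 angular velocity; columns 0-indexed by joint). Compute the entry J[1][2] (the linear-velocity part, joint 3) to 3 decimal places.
-1.536

axis z_2 = (0.0000,0.0000,1.0000); lever o_n−o_2 = (-1.5359,-2.0000,8.0000)
cross product → J_v[:, 2] = (2.0000,-1.5359,0.0000)
J_ω[:, 2] = z_2
entry J[1][2] = -1.5359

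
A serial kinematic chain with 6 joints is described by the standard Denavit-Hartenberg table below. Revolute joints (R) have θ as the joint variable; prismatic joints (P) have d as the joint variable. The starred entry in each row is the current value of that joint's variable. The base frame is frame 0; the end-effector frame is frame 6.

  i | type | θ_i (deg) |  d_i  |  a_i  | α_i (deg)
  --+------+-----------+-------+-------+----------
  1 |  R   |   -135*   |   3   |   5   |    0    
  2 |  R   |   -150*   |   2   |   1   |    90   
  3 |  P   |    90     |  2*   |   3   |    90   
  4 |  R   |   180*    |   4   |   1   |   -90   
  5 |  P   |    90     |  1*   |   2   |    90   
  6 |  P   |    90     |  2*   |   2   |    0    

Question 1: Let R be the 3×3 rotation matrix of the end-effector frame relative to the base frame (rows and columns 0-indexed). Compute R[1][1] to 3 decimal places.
0.966

End-effector y-axis (col 1 of R) = (0.2588,0.9659,0.0000)
R[1][1] = 0.9659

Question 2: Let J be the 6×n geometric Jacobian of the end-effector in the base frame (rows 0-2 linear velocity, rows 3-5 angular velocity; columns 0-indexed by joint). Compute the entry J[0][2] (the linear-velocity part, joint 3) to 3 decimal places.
prismatic axis z_2 = (0.9659,-0.2588,0.0000)
J_v[:, 2] = z_2; J_ω[:, 2] = (0,0,0)
entry J[0][2] = 0.9659

0.966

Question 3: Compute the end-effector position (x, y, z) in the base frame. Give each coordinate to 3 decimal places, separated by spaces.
-3.725 -0.379 5.000

after link 1: o_1 = (-3.5355, -3.5355, 3.0000)
after link 2: o_2 = (-3.2767, -2.5696, 5.0000)
after link 3: o_3 = (-1.3449, -3.0872, 8.0000)
after link 4: o_4 = (-0.3096, 0.7765, 7.0000)
after link 5: o_5 = (-1.7932, -0.8966, 7.0000)
after link 6: o_6 = (-3.7250, -0.3789, 5.0000)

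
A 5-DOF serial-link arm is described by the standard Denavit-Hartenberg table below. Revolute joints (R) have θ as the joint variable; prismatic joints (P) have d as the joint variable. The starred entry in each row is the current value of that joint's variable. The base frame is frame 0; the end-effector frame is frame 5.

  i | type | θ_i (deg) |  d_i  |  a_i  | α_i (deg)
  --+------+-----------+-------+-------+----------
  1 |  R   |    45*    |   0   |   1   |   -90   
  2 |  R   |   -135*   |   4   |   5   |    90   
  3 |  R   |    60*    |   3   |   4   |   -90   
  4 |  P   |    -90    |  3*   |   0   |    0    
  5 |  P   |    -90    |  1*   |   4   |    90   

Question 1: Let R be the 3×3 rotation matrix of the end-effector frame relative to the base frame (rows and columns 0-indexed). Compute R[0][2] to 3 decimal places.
0.500

End-effector z-axis (col 2 of R) = (0.5000,0.5000,0.7071)
R[0][2] = 0.5000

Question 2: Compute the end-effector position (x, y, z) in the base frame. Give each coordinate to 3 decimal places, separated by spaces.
-5.803 2.682 -1.035

after link 1: o_1 = (0.7071, 0.7071, 0.0000)
after link 2: o_2 = (-4.6213, 1.0355, 3.5355)
after link 3: o_3 = (-9.5708, 0.9850, 2.8284)
after link 4: o_4 = (-9.3324, 3.3447, 0.9913)
after link 5: o_5 = (-5.8035, 2.6818, -1.0353)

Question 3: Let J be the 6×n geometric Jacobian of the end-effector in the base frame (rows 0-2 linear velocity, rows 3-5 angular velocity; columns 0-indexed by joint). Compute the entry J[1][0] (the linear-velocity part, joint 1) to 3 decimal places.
-5.803

axis z_0 = ẑ; lever o_n−o_0 = (-5.8035,2.6818,-1.0353)
cross product → J_v[:, 0] = (-2.6818,-5.8035,0.0000)
J_ω[:, 0] = z_0
entry J[1][0] = -5.8035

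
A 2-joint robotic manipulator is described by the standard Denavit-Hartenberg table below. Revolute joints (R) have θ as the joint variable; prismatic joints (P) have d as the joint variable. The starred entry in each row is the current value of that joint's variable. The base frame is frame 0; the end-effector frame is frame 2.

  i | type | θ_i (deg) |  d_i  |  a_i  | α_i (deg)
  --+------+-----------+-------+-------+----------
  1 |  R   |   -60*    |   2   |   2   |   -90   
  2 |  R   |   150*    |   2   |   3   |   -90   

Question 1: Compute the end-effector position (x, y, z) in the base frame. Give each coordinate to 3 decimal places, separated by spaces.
after link 1: o_1 = (1.0000, -1.7321, 2.0000)
after link 2: o_2 = (1.4330, 1.5179, 0.5000)

1.433 1.518 0.500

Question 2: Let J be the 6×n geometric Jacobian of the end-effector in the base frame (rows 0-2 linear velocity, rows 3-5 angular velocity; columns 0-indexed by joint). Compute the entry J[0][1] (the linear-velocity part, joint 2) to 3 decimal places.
axis z_1 = (0.8660,0.5000,0.0000); lever o_n−o_1 = (0.4330,3.2500,-1.5000)
cross product → J_v[:, 1] = (-0.7500,1.2990,2.5981)
J_ω[:, 1] = z_1
entry J[0][1] = -0.7500

-0.750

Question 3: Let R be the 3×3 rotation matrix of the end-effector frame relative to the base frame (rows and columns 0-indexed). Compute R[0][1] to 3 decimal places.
-0.866

End-effector y-axis (col 1 of R) = (-0.8660,-0.5000,-0.0000)
R[0][1] = -0.8660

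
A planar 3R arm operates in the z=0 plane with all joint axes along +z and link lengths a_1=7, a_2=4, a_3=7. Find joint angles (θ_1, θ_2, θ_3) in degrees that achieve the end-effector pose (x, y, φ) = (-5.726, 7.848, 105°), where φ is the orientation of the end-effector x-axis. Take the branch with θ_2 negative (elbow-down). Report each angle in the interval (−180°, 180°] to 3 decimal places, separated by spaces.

wrist centre = target − a_3·(cos φ, sin φ) = (-3.9143, 1.0865)
cos θ_2 = (16.5020−7²−4²)/(2·7·4) = -0.8660; θ_2 = -150.0012° (elbow-down)
β = atan2(1.0865,-3.9143) = 164.4864°; ψ = atan2(-1.9999,3.5359) = -29.4931°
θ_1 = β − ψ = 193.9795°
θ_3 = φ − θ_1 − θ_2 = 61.0216° (wrapped to (-180°,180°])

-166.020 -150.001 61.022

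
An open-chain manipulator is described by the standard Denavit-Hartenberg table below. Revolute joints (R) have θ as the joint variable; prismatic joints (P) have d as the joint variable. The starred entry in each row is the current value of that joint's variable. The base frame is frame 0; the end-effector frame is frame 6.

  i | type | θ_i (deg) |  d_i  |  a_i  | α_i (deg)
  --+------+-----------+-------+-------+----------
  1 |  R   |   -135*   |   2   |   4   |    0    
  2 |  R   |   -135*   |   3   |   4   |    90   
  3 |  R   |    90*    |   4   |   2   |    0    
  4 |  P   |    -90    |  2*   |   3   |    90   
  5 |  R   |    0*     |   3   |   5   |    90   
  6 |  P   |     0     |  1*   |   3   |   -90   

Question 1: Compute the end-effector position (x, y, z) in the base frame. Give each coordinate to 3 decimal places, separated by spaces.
2.172 12.172 4.000

after link 1: o_1 = (-2.8284, -2.8284, 2.0000)
after link 2: o_2 = (-2.8284, 1.1716, 5.0000)
after link 3: o_3 = (1.1716, 1.1716, 7.0000)
after link 4: o_4 = (3.1716, 4.1716, 7.0000)
after link 5: o_5 = (3.1716, 9.1716, 4.0000)
after link 6: o_6 = (2.1716, 12.1716, 4.0000)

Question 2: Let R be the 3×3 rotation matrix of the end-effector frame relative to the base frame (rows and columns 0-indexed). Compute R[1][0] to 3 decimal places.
1.000

End-effector x-axis (col 0 of R) = (-0.0000,1.0000,0.0000)
R[1][0] = 1.0000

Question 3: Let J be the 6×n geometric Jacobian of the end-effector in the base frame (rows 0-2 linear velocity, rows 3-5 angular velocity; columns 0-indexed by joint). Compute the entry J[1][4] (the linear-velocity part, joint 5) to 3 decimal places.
axis z_4 = (0.0000,0.0000,-1.0000); lever o_n−o_4 = (-1.0000,8.0000,-3.0000)
cross product → J_v[:, 4] = (8.0000,1.0000,0.0000)
J_ω[:, 4] = z_4
entry J[1][4] = 1.0000

1.000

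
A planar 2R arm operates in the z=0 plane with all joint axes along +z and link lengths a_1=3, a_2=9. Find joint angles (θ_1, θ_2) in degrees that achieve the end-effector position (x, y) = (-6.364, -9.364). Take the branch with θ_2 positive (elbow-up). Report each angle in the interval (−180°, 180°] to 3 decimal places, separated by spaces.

-158.400 44.998

cos θ_2 = (128.1850−3²−9²)/(2·3·9) = 0.7071; θ_2 = 44.9982° (elbow-up)
β = atan2(-9.3640,-6.3640) = -124.2010°; ψ = atan2(6.3638,9.3642) = 34.1995°
θ_1 = β − ψ = -158.4005°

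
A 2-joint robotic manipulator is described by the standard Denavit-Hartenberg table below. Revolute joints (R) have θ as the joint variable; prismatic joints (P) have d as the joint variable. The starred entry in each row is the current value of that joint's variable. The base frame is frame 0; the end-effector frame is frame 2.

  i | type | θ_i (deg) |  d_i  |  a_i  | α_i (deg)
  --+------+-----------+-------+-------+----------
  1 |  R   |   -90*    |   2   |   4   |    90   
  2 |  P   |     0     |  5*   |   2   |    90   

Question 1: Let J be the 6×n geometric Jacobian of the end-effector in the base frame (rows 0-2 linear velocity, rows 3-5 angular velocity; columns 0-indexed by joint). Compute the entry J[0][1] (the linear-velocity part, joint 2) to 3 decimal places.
prismatic axis z_1 = (-1.0000,-0.0000,0.0000)
J_v[:, 1] = z_1; J_ω[:, 1] = (0,0,0)
entry J[0][1] = -1.0000

-1.000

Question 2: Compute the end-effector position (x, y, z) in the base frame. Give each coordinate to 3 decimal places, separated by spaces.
after link 1: o_1 = (0.0000, -4.0000, 2.0000)
after link 2: o_2 = (-5.0000, -6.0000, 2.0000)

-5.000 -6.000 2.000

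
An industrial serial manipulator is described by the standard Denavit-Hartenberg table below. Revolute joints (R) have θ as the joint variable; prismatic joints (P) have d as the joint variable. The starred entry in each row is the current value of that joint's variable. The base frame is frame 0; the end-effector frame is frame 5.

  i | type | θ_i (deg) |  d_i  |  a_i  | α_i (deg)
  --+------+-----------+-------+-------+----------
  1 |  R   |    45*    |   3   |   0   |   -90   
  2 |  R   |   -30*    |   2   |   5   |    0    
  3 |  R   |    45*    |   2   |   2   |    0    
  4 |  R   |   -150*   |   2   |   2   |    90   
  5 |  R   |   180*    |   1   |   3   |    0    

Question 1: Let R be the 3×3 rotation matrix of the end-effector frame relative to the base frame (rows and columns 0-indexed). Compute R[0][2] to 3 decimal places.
End-effector z-axis (col 2 of R) = (-0.5000,-0.5000,-0.7071)
R[0][2] = -0.5000

-0.500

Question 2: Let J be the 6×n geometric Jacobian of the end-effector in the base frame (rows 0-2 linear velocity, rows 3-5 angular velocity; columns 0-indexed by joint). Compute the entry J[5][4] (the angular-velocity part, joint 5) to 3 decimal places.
axis z_4 = (-0.5000,-0.5000,-0.7071); lever o_n−o_4 = (1.0000,1.0000,-2.8284)
cross product → J_v[:, 4] = (2.1213,-2.1213,-0.0000)
J_ω[:, 4] = z_4
entry J[5][4] = -0.7071

-0.707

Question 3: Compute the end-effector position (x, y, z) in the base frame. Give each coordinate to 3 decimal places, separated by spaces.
0.185 8.671 3.568

after link 1: o_1 = (0.0000, 0.0000, 3.0000)
after link 2: o_2 = (1.6476, 4.4761, 5.5000)
after link 3: o_3 = (1.5995, 7.2563, 4.9824)
after link 4: o_4 = (-0.8148, 7.6705, 6.3966)
after link 5: o_5 = (0.1852, 8.6705, 3.5681)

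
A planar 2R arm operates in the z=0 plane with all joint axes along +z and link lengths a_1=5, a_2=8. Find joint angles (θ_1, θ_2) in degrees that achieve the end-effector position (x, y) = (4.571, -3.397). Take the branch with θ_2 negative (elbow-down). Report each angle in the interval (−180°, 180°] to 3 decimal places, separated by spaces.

cos θ_2 = (32.4337−5²−8²)/(2·5·8) = -0.7071; θ_2 = -134.9978° (elbow-down)
β = atan2(-3.3970,4.5710) = -36.6184°; ψ = atan2(-5.6571,-0.6566) = -96.6209°
θ_1 = β − ψ = 60.0025°

60.002 -134.998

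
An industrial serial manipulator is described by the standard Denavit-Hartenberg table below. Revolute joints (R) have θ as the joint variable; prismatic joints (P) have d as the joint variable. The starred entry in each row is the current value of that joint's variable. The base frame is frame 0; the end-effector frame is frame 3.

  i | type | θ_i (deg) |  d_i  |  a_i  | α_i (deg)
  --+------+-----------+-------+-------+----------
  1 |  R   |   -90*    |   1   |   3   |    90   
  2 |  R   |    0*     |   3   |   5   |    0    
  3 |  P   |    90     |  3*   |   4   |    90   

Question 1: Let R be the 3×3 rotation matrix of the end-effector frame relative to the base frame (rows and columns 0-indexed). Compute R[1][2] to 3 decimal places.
-1.000

End-effector z-axis (col 2 of R) = (-0.0000,-1.0000,-0.0000)
R[1][2] = -1.0000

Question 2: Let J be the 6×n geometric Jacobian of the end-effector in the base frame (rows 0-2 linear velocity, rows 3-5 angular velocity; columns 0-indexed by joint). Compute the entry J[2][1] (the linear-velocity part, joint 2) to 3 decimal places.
axis z_1 = (-1.0000,-0.0000,0.0000); lever o_n−o_1 = (-6.0000,-5.0000,4.0000)
cross product → J_v[:, 1] = (0.0000,4.0000,5.0000)
J_ω[:, 1] = z_1
entry J[2][1] = 5.0000

5.000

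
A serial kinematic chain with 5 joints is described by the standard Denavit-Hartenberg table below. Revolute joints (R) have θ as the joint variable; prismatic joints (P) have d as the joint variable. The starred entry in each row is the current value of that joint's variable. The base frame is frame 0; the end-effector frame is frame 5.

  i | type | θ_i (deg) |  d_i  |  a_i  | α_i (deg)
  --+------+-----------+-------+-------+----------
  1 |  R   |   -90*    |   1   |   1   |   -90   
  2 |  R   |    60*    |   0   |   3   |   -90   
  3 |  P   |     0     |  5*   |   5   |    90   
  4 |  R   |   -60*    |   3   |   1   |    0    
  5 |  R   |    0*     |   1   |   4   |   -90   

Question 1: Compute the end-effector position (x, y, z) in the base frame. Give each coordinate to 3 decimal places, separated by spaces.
4.000 -5.670 -8.428

after link 1: o_1 = (0.0000, -1.0000, 1.0000)
after link 2: o_2 = (0.0000, -2.5000, -1.5981)
after link 3: o_3 = (0.0000, -0.6699, -8.4282)
after link 4: o_4 = (3.0000, -1.6699, -8.4282)
after link 5: o_5 = (4.0000, -5.6699, -8.4282)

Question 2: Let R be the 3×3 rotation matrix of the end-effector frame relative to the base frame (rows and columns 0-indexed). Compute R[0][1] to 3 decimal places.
End-effector y-axis (col 1 of R) = (-1.0000,-0.0000,-0.0000)
R[0][1] = -1.0000

-1.000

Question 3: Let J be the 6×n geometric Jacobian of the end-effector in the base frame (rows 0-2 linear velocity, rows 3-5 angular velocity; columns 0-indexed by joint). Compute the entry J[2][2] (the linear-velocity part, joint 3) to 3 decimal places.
prismatic axis z_2 = (0.0000,0.8660,-0.5000)
J_v[:, 2] = z_2; J_ω[:, 2] = (0,0,0)
entry J[2][2] = -0.5000

-0.500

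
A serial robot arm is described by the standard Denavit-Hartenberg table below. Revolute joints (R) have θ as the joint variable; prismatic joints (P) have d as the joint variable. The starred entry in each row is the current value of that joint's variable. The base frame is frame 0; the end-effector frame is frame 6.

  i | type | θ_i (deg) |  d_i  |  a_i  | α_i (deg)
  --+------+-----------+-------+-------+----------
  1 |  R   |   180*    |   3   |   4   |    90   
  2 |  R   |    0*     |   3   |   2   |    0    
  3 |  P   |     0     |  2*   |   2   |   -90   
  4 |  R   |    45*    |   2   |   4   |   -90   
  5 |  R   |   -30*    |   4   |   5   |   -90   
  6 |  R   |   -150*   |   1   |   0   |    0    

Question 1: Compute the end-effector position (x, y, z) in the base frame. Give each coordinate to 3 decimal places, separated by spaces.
after link 1: o_1 = (-4.0000, 0.0000, 3.0000)
after link 2: o_2 = (-6.0000, 3.0000, 3.0000)
after link 3: o_3 = (-8.0000, 5.0000, 3.0000)
after link 4: o_4 = (-10.8284, 2.1716, 5.0000)
after link 5: o_5 = (-11.0619, -3.7187, 7.5000)
after link 6: o_6 = (-11.4154, -4.0723, 6.6340)

-11.415 -4.072 6.634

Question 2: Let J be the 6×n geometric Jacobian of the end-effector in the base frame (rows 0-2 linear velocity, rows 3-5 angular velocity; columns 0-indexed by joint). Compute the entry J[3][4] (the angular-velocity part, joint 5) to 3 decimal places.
axis z_4 = (0.7071,-0.7071,0.0000); lever o_n−o_4 = (-0.5870,-6.2438,1.6340)
cross product → J_v[:, 4] = (-1.1554,-1.1554,-4.8301)
J_ω[:, 4] = z_4
entry J[3][4] = 0.7071

0.707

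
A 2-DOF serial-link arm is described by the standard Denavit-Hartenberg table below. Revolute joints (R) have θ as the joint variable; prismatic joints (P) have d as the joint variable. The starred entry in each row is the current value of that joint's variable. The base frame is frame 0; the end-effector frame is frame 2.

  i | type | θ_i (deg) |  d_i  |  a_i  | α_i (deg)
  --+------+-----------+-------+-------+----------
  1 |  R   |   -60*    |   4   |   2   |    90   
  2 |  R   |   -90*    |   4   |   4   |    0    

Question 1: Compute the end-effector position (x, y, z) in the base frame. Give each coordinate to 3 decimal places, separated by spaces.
after link 1: o_1 = (1.0000, -1.7321, 4.0000)
after link 2: o_2 = (-2.4641, -3.7321, 0.0000)

-2.464 -3.732 0.000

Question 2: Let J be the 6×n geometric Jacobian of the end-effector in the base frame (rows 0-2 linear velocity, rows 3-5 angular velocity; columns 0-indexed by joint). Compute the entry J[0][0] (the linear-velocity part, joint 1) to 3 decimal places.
3.732

axis z_0 = ẑ; lever o_n−o_0 = (-2.4641,-3.7321,0.0000)
cross product → J_v[:, 0] = (3.7321,-2.4641,0.0000)
J_ω[:, 0] = z_0
entry J[0][0] = 3.7321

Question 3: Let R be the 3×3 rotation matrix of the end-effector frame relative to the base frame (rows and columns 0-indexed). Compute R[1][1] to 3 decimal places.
End-effector y-axis (col 1 of R) = (0.5000,-0.8660,0.0000)
R[1][1] = -0.8660

-0.866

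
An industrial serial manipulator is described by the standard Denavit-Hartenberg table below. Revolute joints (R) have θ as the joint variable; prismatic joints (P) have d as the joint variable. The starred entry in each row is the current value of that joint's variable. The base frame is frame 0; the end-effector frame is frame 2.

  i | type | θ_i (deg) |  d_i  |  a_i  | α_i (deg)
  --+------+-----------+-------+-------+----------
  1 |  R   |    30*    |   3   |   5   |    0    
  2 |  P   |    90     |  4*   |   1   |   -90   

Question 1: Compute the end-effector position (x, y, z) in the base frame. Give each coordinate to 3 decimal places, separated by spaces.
after link 1: o_1 = (4.3301, 2.5000, 3.0000)
after link 2: o_2 = (3.8301, 3.3660, 7.0000)

3.830 3.366 7.000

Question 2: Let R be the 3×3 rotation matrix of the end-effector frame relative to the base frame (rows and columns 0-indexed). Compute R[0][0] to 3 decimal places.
End-effector x-axis (col 0 of R) = (-0.5000,0.8660,0.0000)
R[0][0] = -0.5000

-0.500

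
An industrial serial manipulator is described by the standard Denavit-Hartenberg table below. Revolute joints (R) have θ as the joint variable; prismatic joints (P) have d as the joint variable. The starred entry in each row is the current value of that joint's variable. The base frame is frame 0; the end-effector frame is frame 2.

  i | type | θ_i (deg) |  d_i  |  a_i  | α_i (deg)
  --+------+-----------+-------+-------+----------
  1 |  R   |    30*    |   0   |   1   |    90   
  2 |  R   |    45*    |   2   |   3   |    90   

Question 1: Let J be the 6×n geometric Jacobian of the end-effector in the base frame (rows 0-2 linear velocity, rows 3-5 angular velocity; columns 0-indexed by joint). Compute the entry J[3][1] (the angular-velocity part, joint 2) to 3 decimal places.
axis z_1 = (0.5000,-0.8660,0.0000); lever o_n−o_1 = (2.8371,-0.6714,2.1213)
cross product → J_v[:, 1] = (-1.8371,-1.0607,2.1213)
J_ω[:, 1] = z_1
entry J[3][1] = 0.5000

0.500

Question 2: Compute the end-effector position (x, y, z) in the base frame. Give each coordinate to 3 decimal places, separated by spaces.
3.703 -0.171 2.121

after link 1: o_1 = (0.8660, 0.5000, 0.0000)
after link 2: o_2 = (3.7031, -0.1714, 2.1213)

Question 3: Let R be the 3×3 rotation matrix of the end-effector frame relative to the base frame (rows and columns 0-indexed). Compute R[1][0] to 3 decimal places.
End-effector x-axis (col 0 of R) = (0.6124,0.3536,0.7071)
R[1][0] = 0.3536

0.354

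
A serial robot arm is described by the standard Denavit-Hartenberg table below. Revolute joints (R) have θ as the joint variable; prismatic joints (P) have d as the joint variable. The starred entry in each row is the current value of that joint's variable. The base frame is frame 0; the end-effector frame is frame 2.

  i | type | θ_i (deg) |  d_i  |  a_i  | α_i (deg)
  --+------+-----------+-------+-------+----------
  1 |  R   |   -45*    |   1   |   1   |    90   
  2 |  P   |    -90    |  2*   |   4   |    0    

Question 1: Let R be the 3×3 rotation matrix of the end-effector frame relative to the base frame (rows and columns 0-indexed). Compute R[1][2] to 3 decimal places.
End-effector z-axis (col 2 of R) = (-0.7071,-0.7071,0.0000)
R[1][2] = -0.7071

-0.707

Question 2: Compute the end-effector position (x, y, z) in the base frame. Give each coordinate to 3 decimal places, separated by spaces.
after link 1: o_1 = (0.7071, -0.7071, 1.0000)
after link 2: o_2 = (-0.7071, -2.1213, -3.0000)

-0.707 -2.121 -3.000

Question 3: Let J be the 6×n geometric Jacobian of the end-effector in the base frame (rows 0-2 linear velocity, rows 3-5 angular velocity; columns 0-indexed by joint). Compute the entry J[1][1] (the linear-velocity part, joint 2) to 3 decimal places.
prismatic axis z_1 = (-0.7071,-0.7071,0.0000)
J_v[:, 1] = z_1; J_ω[:, 1] = (0,0,0)
entry J[1][1] = -0.7071

-0.707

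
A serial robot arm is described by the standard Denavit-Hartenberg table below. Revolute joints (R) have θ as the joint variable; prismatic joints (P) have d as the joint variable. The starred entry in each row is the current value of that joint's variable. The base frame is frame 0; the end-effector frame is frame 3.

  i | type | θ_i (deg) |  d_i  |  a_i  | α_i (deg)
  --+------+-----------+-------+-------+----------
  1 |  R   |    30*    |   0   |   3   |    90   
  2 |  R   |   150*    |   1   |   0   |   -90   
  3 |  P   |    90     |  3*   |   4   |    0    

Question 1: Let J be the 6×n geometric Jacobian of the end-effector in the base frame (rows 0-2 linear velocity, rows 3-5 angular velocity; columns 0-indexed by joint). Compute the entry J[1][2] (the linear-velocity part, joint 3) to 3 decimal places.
-0.250

prismatic axis z_2 = (-0.4330,-0.2500,-0.8660)
J_v[:, 2] = z_2; J_ω[:, 2] = (0,0,0)
entry J[1][2] = -0.2500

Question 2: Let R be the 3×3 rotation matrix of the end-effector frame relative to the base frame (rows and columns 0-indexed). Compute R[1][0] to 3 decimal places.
End-effector x-axis (col 0 of R) = (-0.5000,0.8660,-0.0000)
R[1][0] = 0.8660

0.866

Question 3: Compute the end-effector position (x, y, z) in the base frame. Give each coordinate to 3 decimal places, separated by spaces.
after link 1: o_1 = (2.5981, 1.5000, 0.0000)
after link 2: o_2 = (3.0981, 0.6340, 0.0000)
after link 3: o_3 = (-0.2010, 3.3481, -2.5981)

-0.201 3.348 -2.598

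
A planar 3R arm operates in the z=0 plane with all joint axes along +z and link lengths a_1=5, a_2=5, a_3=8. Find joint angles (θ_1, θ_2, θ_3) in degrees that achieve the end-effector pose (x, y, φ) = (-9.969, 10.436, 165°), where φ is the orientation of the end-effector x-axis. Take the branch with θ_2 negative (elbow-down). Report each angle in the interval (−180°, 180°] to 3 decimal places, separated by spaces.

134.997 -59.993 89.996

wrist centre = target − a_3·(cos φ, sin φ) = (-2.2416, 8.3654)
cos θ_2 = (75.0055−5²−5²)/(2·5·5) = 0.5001; θ_2 = -59.9928° (elbow-down)
β = atan2(8.3654,-2.2416) = 105.0005°; ψ = atan2(-4.3298,7.5005) = -29.9964°
θ_1 = β − ψ = 134.9969°
θ_3 = φ − θ_1 − θ_2 = 89.9959° (wrapped to (-180°,180°])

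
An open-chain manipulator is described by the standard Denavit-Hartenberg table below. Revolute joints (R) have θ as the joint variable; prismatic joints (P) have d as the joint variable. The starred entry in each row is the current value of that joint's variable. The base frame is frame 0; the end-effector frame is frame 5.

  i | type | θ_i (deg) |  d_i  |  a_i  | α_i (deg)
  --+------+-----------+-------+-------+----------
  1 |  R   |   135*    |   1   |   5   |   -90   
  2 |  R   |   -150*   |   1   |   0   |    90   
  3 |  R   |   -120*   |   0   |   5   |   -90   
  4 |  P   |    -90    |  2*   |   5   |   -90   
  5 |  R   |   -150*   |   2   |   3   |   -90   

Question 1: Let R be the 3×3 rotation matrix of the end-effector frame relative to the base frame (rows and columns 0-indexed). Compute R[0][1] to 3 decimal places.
-0.306

End-effector y-axis (col 1 of R) = (-0.3062,-0.9186,0.2500)
R[0][1] = -0.3062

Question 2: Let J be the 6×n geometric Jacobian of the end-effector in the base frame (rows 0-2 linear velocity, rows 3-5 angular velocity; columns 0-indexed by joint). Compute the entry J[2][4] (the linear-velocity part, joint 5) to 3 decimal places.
-0.174

axis z_4 = (0.3062,0.9186,-0.2500); lever o_n−o_4 = (1.0196,2.4905,2.3995)
cross product → J_v[:, 4] = (2.8267,-0.9896,-0.1740)
J_ω[:, 4] = z_4
entry J[2][4] = -0.1740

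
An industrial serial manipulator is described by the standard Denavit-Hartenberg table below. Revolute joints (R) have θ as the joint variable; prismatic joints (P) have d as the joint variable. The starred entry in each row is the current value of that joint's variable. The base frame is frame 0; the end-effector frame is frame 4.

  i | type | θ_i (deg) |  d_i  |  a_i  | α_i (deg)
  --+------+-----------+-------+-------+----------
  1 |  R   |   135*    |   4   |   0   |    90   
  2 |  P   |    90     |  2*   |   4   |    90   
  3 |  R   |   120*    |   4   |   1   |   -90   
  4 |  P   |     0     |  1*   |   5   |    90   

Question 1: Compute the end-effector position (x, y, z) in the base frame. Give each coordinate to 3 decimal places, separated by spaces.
after link 1: o_1 = (0.0000, 0.0000, 4.0000)
after link 2: o_2 = (1.4142, 1.4142, 8.0000)
after link 3: o_3 = (-0.8018, 4.8550, 7.5000)
after link 4: o_4 = (1.9065, 7.5633, 4.1340)

1.906 7.563 4.134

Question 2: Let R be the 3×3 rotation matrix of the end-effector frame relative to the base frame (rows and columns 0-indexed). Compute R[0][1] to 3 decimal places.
End-effector y-axis (col 1 of R) = (-0.3536,-0.3536,-0.8660)
R[0][1] = -0.3536

-0.354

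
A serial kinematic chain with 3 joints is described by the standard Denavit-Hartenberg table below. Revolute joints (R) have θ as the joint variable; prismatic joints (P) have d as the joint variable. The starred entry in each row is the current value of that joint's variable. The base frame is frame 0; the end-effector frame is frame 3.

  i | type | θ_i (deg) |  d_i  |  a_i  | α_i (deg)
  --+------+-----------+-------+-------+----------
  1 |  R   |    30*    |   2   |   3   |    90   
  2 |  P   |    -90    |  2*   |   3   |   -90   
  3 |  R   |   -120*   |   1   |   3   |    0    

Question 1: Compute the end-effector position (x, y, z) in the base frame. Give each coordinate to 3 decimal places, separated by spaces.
5.763 -1.982 0.500

after link 1: o_1 = (2.5981, 1.5000, 2.0000)
after link 2: o_2 = (3.5981, -0.2321, -1.0000)
after link 3: o_3 = (5.7631, -1.9821, 0.5000)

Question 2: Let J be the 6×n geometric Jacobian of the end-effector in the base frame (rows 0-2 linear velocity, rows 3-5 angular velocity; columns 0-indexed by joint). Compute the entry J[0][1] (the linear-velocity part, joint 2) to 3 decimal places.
0.500

prismatic axis z_1 = (0.5000,-0.8660,0.0000)
J_v[:, 1] = z_1; J_ω[:, 1] = (0,0,0)
entry J[0][1] = 0.5000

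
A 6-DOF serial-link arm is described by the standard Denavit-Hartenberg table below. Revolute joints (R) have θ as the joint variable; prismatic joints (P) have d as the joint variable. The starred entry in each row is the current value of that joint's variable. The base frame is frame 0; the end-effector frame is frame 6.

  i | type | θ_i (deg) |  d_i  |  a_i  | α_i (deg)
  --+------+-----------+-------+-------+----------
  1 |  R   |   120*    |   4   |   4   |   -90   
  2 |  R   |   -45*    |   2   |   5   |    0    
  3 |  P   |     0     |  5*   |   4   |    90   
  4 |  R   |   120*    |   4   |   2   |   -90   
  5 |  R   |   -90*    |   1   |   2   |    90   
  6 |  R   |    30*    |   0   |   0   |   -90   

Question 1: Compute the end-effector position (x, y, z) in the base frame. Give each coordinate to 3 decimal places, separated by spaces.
after link 1: o_1 = (-2.0000, 3.4641, 4.0000)
after link 2: o_2 = (-5.4998, 5.5260, 7.5355)
after link 3: o_3 = (-11.2442, 5.4755, 10.3640)
after link 4: o_4 = (-10.9764, 1.5476, 12.4853)
after link 5: o_5 = (-9.5301, 0.0425, 13.2871)
after link 6: o_6 = (-9.5301, 0.0425, 13.2871)

-9.530 0.042 13.287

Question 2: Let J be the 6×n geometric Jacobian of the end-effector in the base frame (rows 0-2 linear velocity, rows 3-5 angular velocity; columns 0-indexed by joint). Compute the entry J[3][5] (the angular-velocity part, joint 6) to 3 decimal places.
axis z_5 = (0.5732,0.7392,0.3536); lever o_n−o_5 = (0.0000,0.0000,0.0000)
cross product → J_v[:, 5] = (0.0000,0.0000,0.0000)
J_ω[:, 5] = z_5
entry J[3][5] = 0.5732

0.573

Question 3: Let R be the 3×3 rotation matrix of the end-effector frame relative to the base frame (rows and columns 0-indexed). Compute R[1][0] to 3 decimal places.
-0.670

End-effector x-axis (col 0 of R) = (0.6758,-0.6705,0.3062)
R[1][0] = -0.6705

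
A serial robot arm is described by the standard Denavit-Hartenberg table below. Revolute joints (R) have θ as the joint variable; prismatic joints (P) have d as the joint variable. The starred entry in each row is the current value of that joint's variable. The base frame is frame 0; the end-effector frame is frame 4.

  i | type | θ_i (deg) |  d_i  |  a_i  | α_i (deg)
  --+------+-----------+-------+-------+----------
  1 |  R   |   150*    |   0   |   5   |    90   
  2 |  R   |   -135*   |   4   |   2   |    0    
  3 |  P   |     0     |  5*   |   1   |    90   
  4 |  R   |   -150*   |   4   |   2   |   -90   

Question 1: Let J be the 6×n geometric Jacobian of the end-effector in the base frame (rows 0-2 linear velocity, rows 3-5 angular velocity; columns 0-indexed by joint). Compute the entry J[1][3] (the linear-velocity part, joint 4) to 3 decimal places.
axis z_3 = (0.6124,-0.3536,0.7071); lever o_n−o_3 = (0.8888,-1.6679,4.0532)
cross product → J_v[:, 3] = (-0.2537,-1.8536,-0.7071)
J_ω[:, 3] = z_3
entry J[1][3] = -1.8536

-1.854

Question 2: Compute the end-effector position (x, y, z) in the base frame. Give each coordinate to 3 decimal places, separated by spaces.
2.896 7.566 1.932

after link 1: o_1 = (-4.3301, 2.5000, 0.0000)
after link 2: o_2 = (-1.1054, 5.2570, -1.4142)
after link 3: o_3 = (2.0070, 9.2336, -2.1213)
after link 4: o_4 = (2.8958, 7.5657, 1.9319)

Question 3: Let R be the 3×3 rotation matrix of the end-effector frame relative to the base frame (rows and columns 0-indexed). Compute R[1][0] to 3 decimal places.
-0.127

End-effector x-axis (col 0 of R) = (-0.7803,-0.1268,0.6124)
R[1][0] = -0.1268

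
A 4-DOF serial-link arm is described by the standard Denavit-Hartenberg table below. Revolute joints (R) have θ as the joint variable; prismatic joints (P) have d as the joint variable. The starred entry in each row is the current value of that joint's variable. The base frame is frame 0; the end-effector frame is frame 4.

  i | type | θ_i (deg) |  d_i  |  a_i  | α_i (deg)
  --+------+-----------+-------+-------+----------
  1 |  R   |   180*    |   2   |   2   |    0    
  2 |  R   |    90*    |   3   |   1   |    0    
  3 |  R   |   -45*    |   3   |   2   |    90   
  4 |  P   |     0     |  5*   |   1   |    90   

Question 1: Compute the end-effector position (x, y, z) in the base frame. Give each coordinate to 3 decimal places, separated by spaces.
after link 1: o_1 = (-2.0000, 0.0000, 2.0000)
after link 2: o_2 = (-2.0000, -1.0000, 5.0000)
after link 3: o_3 = (-3.4142, -2.4142, 8.0000)
after link 4: o_4 = (-7.6569, 0.4142, 8.0000)

-7.657 0.414 8.000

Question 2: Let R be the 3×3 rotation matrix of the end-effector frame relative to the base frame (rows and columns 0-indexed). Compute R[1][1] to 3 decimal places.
0.707

End-effector y-axis (col 1 of R) = (-0.7071,0.7071,0.0000)
R[1][1] = 0.7071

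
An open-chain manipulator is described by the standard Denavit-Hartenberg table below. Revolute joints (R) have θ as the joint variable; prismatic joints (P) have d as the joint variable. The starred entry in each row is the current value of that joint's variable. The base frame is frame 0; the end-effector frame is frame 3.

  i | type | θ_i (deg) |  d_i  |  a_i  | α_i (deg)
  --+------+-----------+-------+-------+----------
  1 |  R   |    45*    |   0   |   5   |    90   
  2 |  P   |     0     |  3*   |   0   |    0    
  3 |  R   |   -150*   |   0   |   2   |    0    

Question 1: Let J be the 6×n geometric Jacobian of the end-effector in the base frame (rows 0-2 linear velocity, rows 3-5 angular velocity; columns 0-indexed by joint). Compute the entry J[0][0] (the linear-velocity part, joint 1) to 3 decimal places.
-0.189

axis z_0 = ẑ; lever o_n−o_0 = (4.4321,0.1895,-1.0000)
cross product → J_v[:, 0] = (-0.1895,4.4321,0.0000)
J_ω[:, 0] = z_0
entry J[0][0] = -0.1895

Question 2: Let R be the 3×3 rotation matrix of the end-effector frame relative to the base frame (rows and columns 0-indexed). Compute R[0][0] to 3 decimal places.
End-effector x-axis (col 0 of R) = (-0.6124,-0.6124,-0.5000)
R[0][0] = -0.6124

-0.612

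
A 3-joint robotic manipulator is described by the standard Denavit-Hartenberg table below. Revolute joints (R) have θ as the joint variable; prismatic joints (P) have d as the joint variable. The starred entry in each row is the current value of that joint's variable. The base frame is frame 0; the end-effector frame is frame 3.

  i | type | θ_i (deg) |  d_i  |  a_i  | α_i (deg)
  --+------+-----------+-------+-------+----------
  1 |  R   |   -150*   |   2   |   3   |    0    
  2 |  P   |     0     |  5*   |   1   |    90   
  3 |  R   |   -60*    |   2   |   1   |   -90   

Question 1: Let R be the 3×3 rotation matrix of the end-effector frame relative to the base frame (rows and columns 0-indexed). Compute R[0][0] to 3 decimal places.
-0.433

End-effector x-axis (col 0 of R) = (-0.4330,-0.2500,-0.8660)
R[0][0] = -0.4330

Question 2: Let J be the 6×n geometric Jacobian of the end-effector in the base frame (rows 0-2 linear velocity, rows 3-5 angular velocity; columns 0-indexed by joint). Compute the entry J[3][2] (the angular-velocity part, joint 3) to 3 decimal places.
-0.500

axis z_2 = (-0.5000,0.8660,0.0000); lever o_n−o_2 = (-1.4330,1.4821,-0.8660)
cross product → J_v[:, 2] = (-0.7500,-0.4330,0.5000)
J_ω[:, 2] = z_2
entry J[3][2] = -0.5000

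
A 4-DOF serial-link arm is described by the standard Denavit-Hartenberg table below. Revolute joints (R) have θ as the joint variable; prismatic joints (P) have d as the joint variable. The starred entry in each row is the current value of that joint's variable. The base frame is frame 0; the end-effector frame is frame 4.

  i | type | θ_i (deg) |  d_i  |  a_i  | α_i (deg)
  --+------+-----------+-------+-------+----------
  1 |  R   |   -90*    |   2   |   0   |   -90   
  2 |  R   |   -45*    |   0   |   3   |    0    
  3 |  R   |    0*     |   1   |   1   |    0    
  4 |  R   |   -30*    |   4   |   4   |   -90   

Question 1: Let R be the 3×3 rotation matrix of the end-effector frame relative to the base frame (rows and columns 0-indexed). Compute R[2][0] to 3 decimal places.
End-effector x-axis (col 0 of R) = (-0.0000,-0.2588,0.9659)
R[2][0] = 0.9659

0.966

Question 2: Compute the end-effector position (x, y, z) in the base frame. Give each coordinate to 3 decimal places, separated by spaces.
after link 1: o_1 = (0.0000, 0.0000, 2.0000)
after link 2: o_2 = (0.0000, -2.1213, 4.1213)
after link 3: o_3 = (1.0000, -2.8284, 4.8284)
after link 4: o_4 = (5.0000, -3.8637, 8.6921)

5.000 -3.864 8.692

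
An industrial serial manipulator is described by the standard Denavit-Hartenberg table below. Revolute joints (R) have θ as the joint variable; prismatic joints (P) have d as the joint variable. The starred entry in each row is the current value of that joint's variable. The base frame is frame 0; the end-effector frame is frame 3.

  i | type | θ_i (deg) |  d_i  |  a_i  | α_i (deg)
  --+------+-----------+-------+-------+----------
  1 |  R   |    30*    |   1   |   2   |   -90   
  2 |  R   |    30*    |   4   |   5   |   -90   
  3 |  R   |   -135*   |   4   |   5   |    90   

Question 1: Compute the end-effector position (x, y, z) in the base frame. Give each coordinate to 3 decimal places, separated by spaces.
-2.669 7.160 -3.196

after link 1: o_1 = (1.7321, 1.0000, 1.0000)
after link 2: o_2 = (3.4821, 6.6292, -1.5000)
after link 3: o_3 = (-2.6694, 7.1601, -3.1963)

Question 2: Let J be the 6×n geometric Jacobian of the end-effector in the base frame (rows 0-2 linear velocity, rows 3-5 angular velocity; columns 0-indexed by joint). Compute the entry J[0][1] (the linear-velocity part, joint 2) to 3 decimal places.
-3.634

axis z_1 = (-0.5000,0.8660,0.0000); lever o_n−o_1 = (-4.4015,6.1601,-4.1963)
cross product → J_v[:, 1] = (-3.6341,-2.0982,0.7317)
J_ω[:, 1] = z_1
entry J[0][1] = -3.6341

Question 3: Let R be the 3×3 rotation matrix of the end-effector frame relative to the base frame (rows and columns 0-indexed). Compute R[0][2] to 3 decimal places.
End-effector z-axis (col 2 of R) = (-0.1768,-0.9186,0.3536)
R[0][2] = -0.1768

-0.177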